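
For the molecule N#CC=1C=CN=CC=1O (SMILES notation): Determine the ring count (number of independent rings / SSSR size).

In SMILES, each pair of matching ring-closure digits denotes one ring-closing bond; the number of such bonds equals the number of independent rings.
Ring-closure bonds here: 1.

1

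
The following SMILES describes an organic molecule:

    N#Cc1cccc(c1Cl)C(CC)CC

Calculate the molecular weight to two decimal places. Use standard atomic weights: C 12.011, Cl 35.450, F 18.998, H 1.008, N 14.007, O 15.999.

207.70 g/mol

First, the molecular formula is C12H14ClN (counting implicit H from valence).
  C: 12 × 12.011 = 144.132
  Cl: 1 × 35.450 = 35.450
  H: 14 × 1.008 = 14.112
  N: 1 × 14.007 = 14.007
Sum: 12×12.011 + 1×35.450 + 14×1.008 + 1×14.007 = 207.701 → 207.70 g/mol.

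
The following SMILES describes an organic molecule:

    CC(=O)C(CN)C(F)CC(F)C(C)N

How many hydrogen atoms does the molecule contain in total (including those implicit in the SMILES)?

18

Walk through each heavy atom and fill implicit hydrogens from standard valence (C 4, N 3, O 2, S 2, halogen 1):
  atom 1: C, bond orders sum to 1 (valence 4) → 3 H
  atom 2: C, bond orders sum to 4 (valence 4) → 0 H
  atom 3: O, bond orders sum to 2 (valence 2) → 0 H
  atom 4: C, bond orders sum to 3 (valence 4) → 1 H
  atom 5: C, bond orders sum to 2 (valence 4) → 2 H
  atom 6: N, bond orders sum to 1 (valence 3) → 2 H
  atom 7: C, bond orders sum to 3 (valence 4) → 1 H
  atom 8: F (halogen, monovalent) → 0 H
  atom 9: C, bond orders sum to 2 (valence 4) → 2 H
  atom 10: C, bond orders sum to 3 (valence 4) → 1 H
  atom 11: F (halogen, monovalent) → 0 H
  atom 12: C, bond orders sum to 3 (valence 4) → 1 H
  atom 13: C, bond orders sum to 1 (valence 4) → 3 H
  atom 14: N, bond orders sum to 1 (valence 3) → 2 H
Total hydrogens: 18.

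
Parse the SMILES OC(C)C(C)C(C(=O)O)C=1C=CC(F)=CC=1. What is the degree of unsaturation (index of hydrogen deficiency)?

Degree of unsaturation = (number of rings) + (number of π bonds).
Ring closures in the SMILES: 1.
π bonds: 4 double bonds (each 1 DoU) → 4 DoU from unsaturation.
Total DoU = 1 + 4 = 5.

5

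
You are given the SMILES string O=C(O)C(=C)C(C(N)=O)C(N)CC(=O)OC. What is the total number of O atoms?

Scan the SMILES for O atoms (remember two-letter symbols like Cl and Br are single atoms).
Oxygen count: 5.

5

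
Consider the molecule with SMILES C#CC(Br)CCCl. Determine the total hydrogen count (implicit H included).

Walk through each heavy atom and fill implicit hydrogens from standard valence (C 4, N 3, O 2, S 2, halogen 1):
  atom 1: C, bond orders sum to 3 (valence 4) → 1 H
  atom 2: C, bond orders sum to 4 (valence 4) → 0 H
  atom 3: C, bond orders sum to 3 (valence 4) → 1 H
  atom 4: Br (halogen, monovalent) → 0 H
  atom 5: C, bond orders sum to 2 (valence 4) → 2 H
  atom 6: C, bond orders sum to 2 (valence 4) → 2 H
  atom 7: Cl (halogen, monovalent) → 0 H
Total hydrogens: 6.

6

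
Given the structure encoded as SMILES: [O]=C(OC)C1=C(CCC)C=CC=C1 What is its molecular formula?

Walk through each heavy atom and fill implicit hydrogens from standard valence (C 4, N 3, O 2, S 2, halogen 1):
  atom 1: O with explicit H count 0
  atom 2: C, bond orders sum to 4 (valence 4) → 0 H
  atom 3: O, bond orders sum to 2 (valence 2) → 0 H
  atom 4: C, bond orders sum to 1 (valence 4) → 3 H
  atom 5: C, bond orders sum to 4 (valence 4) → 0 H
  atom 6: C, bond orders sum to 4 (valence 4) → 0 H
  atom 7: C, bond orders sum to 2 (valence 4) → 2 H
  atom 8: C, bond orders sum to 2 (valence 4) → 2 H
  atom 9: C, bond orders sum to 1 (valence 4) → 3 H
  atom 10: C, bond orders sum to 3 (valence 4) → 1 H
  atom 11: C, bond orders sum to 3 (valence 4) → 1 H
  atom 12: C, bond orders sum to 3 (valence 4) → 1 H
  atom 13: C, bond orders sum to 3 (valence 4) → 1 H
Totals → C:11, H:14, O:2.
In Hill order: C11H14O2.

C11H14O2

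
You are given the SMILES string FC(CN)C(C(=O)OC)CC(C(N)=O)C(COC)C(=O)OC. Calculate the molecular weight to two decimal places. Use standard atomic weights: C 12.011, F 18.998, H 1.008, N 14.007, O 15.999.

First, the molecular formula is C13H23FN2O6 (counting implicit H from valence).
  C: 13 × 12.011 = 156.143
  F: 1 × 18.998 = 18.998
  H: 23 × 1.008 = 23.184
  N: 2 × 14.007 = 28.014
  O: 6 × 15.999 = 95.994
Sum: 13×12.011 + 1×18.998 + 23×1.008 + 2×14.007 + 6×15.999 = 322.333 → 322.33 g/mol.

322.33 g/mol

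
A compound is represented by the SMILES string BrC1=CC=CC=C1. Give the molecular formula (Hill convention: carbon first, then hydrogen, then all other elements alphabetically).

C6H5Br

Walk through each heavy atom and fill implicit hydrogens from standard valence (C 4, N 3, O 2, S 2, halogen 1):
  atom 1: Br (halogen, monovalent) → 0 H
  atom 2: C, bond orders sum to 4 (valence 4) → 0 H
  atom 3: C, bond orders sum to 3 (valence 4) → 1 H
  atom 4: C, bond orders sum to 3 (valence 4) → 1 H
  atom 5: C, bond orders sum to 3 (valence 4) → 1 H
  atom 6: C, bond orders sum to 3 (valence 4) → 1 H
  atom 7: C, bond orders sum to 3 (valence 4) → 1 H
Totals → C:6, H:5, Br:1.
In Hill order: C6H5Br.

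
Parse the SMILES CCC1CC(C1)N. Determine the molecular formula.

C6H13N

Walk through each heavy atom and fill implicit hydrogens from standard valence (C 4, N 3, O 2, S 2, halogen 1):
  atom 1: C, bond orders sum to 1 (valence 4) → 3 H
  atom 2: C, bond orders sum to 2 (valence 4) → 2 H
  atom 3: C, bond orders sum to 3 (valence 4) → 1 H
  atom 4: C, bond orders sum to 2 (valence 4) → 2 H
  atom 5: C, bond orders sum to 3 (valence 4) → 1 H
  atom 6: C, bond orders sum to 2 (valence 4) → 2 H
  atom 7: N, bond orders sum to 1 (valence 3) → 2 H
Totals → C:6, H:13, N:1.
In Hill order: C6H13N.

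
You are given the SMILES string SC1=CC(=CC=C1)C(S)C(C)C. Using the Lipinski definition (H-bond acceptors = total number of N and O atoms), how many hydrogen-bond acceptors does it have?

0

N atoms: 0; O atoms: 0.
Lipinski HBA = 0 + 0 = 0.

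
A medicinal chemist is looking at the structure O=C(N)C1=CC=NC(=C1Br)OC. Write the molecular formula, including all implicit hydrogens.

C7H7BrN2O2

Walk through each heavy atom and fill implicit hydrogens from standard valence (C 4, N 3, O 2, S 2, halogen 1):
  atom 1: O, bond orders sum to 2 (valence 2) → 0 H
  atom 2: C, bond orders sum to 4 (valence 4) → 0 H
  atom 3: N, bond orders sum to 1 (valence 3) → 2 H
  atom 4: C, bond orders sum to 4 (valence 4) → 0 H
  atom 5: C, bond orders sum to 3 (valence 4) → 1 H
  atom 6: C, bond orders sum to 3 (valence 4) → 1 H
  atom 7: N, bond orders sum to 3 (valence 3) → 0 H
  atom 8: C, bond orders sum to 4 (valence 4) → 0 H
  atom 9: C, bond orders sum to 4 (valence 4) → 0 H
  atom 10: Br (halogen, monovalent) → 0 H
  atom 11: O, bond orders sum to 2 (valence 2) → 0 H
  atom 12: C, bond orders sum to 1 (valence 4) → 3 H
Totals → C:7, H:7, Br:1, N:2, O:2.
In Hill order: C7H7BrN2O2.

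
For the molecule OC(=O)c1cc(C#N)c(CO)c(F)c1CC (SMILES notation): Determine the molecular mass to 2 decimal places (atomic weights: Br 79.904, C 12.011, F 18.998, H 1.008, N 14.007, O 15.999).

First, the molecular formula is C11H10FNO3 (counting implicit H from valence).
  C: 11 × 12.011 = 132.121
  F: 1 × 18.998 = 18.998
  H: 10 × 1.008 = 10.080
  N: 1 × 14.007 = 14.007
  O: 3 × 15.999 = 47.997
Sum: 11×12.011 + 1×18.998 + 10×1.008 + 1×14.007 + 3×15.999 = 223.203 → 223.20 g/mol.

223.20 g/mol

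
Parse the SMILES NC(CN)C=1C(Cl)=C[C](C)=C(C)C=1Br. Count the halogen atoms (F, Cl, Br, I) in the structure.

2

Halogen atoms appear at heavy-atom positions 7, 14 (1×Br, 1×Cl).
Other groups present: 2 primary amine.
Halogen count: 2.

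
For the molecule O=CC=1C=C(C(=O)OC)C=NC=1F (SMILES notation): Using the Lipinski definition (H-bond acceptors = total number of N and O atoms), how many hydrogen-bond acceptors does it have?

4

N atoms: 1; O atoms: 3.
Lipinski HBA = 1 + 3 = 4.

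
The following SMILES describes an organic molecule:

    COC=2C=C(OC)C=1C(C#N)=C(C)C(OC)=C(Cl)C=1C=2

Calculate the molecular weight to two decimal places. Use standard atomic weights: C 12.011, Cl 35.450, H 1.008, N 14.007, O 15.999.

291.73 g/mol

First, the molecular formula is C15H14ClNO3 (counting implicit H from valence).
  C: 15 × 12.011 = 180.165
  Cl: 1 × 35.450 = 35.450
  H: 14 × 1.008 = 14.112
  N: 1 × 14.007 = 14.007
  O: 3 × 15.999 = 47.997
Sum: 15×12.011 + 1×35.450 + 14×1.008 + 1×14.007 + 3×15.999 = 291.731 → 291.73 g/mol.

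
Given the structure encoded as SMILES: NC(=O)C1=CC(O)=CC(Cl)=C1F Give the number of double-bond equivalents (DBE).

Molecular formula: C7H5ClFNO2.
DoU = (2C + 2 + N − H − X) / 2, where X is the halogen count and O/S are ignored.
    = (2·7 + 2 + 1 − 5 − 2) / 2 = 10 / 2 = 5.

5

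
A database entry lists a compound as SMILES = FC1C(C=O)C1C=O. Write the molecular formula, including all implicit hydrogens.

C5H5FO2

Walk through each heavy atom and fill implicit hydrogens from standard valence (C 4, N 3, O 2, S 2, halogen 1):
  atom 1: F (halogen, monovalent) → 0 H
  atom 2: C, bond orders sum to 3 (valence 4) → 1 H
  atom 3: C, bond orders sum to 3 (valence 4) → 1 H
  atom 4: C, bond orders sum to 3 (valence 4) → 1 H
  atom 5: O, bond orders sum to 2 (valence 2) → 0 H
  atom 6: C, bond orders sum to 3 (valence 4) → 1 H
  atom 7: C, bond orders sum to 3 (valence 4) → 1 H
  atom 8: O, bond orders sum to 2 (valence 2) → 0 H
Totals → C:5, H:5, F:1, O:2.
In Hill order: C5H5FO2.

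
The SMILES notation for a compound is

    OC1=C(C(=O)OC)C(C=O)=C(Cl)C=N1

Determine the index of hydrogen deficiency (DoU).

Molecular formula: C8H6ClNO4.
DoU = (2C + 2 + N − H − X) / 2, where X is the halogen count and O/S are ignored.
    = (2·8 + 2 + 1 − 6 − 1) / 2 = 12 / 2 = 6.

6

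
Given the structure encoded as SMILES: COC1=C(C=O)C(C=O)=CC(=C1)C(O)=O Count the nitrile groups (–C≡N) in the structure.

0

Scan the SMILES for the nitrile motif — none present.
Groups that are present: 2 aldehyde, 1 carboxylic acid, 1 ether.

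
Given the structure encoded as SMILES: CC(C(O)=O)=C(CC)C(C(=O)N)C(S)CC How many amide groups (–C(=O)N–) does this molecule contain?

1

The amide motif appears at heavy-atom position 10 in the SMILES.
Other groups present: 1 alkene, 1 carboxylic acid, 1 thiol.
Amide count: 1.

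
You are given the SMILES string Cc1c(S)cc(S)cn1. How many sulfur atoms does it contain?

Scan the SMILES for S atoms (remember two-letter symbols like Cl and Br are single atoms).
Sulfur count: 2.

2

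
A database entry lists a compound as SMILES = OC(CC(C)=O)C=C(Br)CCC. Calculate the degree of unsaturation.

Molecular formula: C9H15BrO2.
DoU = (2C + 2 + N − H − X) / 2, where X is the halogen count and O/S are ignored.
    = (2·9 + 2 + 0 − 15 − 1) / 2 = 4 / 2 = 2.

2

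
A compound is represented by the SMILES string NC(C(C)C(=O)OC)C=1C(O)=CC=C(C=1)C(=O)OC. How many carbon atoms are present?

Count every carbon token in the SMILES (each C, including those in ring-closure positions and inside branches).
Carbon count: 13.

13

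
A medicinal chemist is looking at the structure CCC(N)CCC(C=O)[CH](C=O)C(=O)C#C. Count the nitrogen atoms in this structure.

1

Scan the SMILES for N atoms (remember two-letter symbols like Cl and Br are single atoms).
Nitrogen count: 1.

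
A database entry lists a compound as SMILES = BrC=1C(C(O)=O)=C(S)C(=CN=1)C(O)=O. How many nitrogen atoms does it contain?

Scan the SMILES for N atoms (remember two-letter symbols like Cl and Br are single atoms).
Nitrogen count: 1.

1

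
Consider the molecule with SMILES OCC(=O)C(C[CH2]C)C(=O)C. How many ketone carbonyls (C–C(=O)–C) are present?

2

The ketone motif appears at heavy-atom positions 3, 9 in the SMILES.
Other groups present: 1 hydroxyl.
Ketone count: 2.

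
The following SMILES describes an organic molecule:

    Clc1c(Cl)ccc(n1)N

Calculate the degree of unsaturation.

4

Molecular formula: C5H4Cl2N2.
DoU = (2C + 2 + N − H − X) / 2, where X is the halogen count and O/S are ignored.
    = (2·5 + 2 + 2 − 4 − 2) / 2 = 8 / 2 = 4.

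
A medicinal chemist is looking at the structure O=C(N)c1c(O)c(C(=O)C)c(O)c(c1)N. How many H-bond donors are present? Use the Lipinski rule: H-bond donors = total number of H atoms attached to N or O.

6

Donors: find every N or O and count the H atoms it carries.
  atom 1 (O): bond orders sum to 2 → 0 H
  atom 3 (N): bond orders sum to 1 → 2 H
  atom 6 (O): bond orders sum to 1 → 1 H
  atom 9 (O): bond orders sum to 2 → 0 H
  atom 12 (O): bond orders sum to 1 → 1 H
  atom 15 (N): bond orders sum to 1 → 2 H
Lipinski HBD = 6.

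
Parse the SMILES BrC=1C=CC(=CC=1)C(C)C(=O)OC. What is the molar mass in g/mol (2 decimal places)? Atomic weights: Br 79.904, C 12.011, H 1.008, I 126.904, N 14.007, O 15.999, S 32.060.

243.10 g/mol

First, the molecular formula is C10H11BrO2 (counting implicit H from valence).
  Br: 1 × 79.904 = 79.904
  C: 10 × 12.011 = 120.110
  H: 11 × 1.008 = 11.088
  O: 2 × 15.999 = 31.998
Sum: 1×79.904 + 10×12.011 + 11×1.008 + 2×15.999 = 243.100 → 243.10 g/mol.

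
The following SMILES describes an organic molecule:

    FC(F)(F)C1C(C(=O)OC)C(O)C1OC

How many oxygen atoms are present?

4

Scan the SMILES for O atoms (remember two-letter symbols like Cl and Br are single atoms).
Oxygen count: 4.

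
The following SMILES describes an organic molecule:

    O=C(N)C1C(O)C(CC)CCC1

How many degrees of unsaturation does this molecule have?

2

Molecular formula: C9H17NO2.
DoU = (2C + 2 + N − H − X) / 2, where X is the halogen count and O/S are ignored.
    = (2·9 + 2 + 1 − 17 − 0) / 2 = 4 / 2 = 2.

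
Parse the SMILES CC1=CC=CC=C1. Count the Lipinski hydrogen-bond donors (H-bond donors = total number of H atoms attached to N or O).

0

Donors: find every N or O and count the H atoms it carries.
  (no N or O atoms present)
Lipinski HBD = 0.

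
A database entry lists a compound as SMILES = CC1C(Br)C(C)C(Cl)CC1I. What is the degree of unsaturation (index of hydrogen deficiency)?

Molecular formula: C8H13BrClI.
DoU = (2C + 2 + N − H − X) / 2, where X is the halogen count and O/S are ignored.
    = (2·8 + 2 + 0 − 13 − 3) / 2 = 2 / 2 = 1.

1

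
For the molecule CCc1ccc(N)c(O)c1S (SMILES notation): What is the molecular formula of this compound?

C8H11NOS

Walk through each heavy atom and fill implicit hydrogens from standard valence (C 4, N 3, O 2, S 2, halogen 1); for lowercase aromatic atoms, an aromatic c carries 1 H when it has two neighbours and 0 H with three, and aromatic n carries 0 H:
  atom 1: C, bond orders sum to 1 (valence 4) → 3 H
  atom 2: C, bond orders sum to 2 (valence 4) → 2 H
  atom 3: aromatic c, 3 neighbours → 0 H
  atom 4: aromatic c, 2 neighbours → 1 H
  atom 5: aromatic c, 2 neighbours → 1 H
  atom 6: aromatic c, 3 neighbours → 0 H
  atom 7: N, bond orders sum to 1 (valence 3) → 2 H
  atom 8: aromatic c, 3 neighbours → 0 H
  atom 9: O, bond orders sum to 1 (valence 2) → 1 H
  atom 10: aromatic c, 3 neighbours → 0 H
  atom 11: S, bond orders sum to 1 (valence 2) → 1 H
Totals → C:8, H:11, N:1, O:1, S:1.
In Hill order: C8H11NOS.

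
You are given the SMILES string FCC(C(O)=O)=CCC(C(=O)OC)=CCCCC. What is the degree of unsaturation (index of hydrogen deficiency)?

4

Molecular formula: C13H19FO4.
DoU = (2C + 2 + N − H − X) / 2, where X is the halogen count and O/S are ignored.
    = (2·13 + 2 + 0 − 19 − 1) / 2 = 8 / 2 = 4.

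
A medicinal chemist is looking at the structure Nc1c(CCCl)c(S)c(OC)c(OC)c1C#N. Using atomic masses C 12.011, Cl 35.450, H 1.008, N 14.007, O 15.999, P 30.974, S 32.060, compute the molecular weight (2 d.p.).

First, the molecular formula is C11H13ClN2O2S (counting implicit H from valence).
  C: 11 × 12.011 = 132.121
  Cl: 1 × 35.450 = 35.450
  H: 13 × 1.008 = 13.104
  N: 2 × 14.007 = 28.014
  O: 2 × 15.999 = 31.998
  S: 1 × 32.060 = 32.060
Sum: 11×12.011 + 1×35.450 + 13×1.008 + 2×14.007 + 2×15.999 + 1×32.060 = 272.747 → 272.75 g/mol.

272.75 g/mol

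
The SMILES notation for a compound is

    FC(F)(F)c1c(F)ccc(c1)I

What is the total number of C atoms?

Count every carbon token in the SMILES (each C, including those in ring-closure positions and inside branches).
Carbon count: 7.

7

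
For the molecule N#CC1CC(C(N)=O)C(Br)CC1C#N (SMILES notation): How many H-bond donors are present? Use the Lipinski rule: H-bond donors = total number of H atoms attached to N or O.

Donors: find every N or O and count the H atoms it carries.
  atom 1 (N): bond orders sum to 3 → 0 H
  atom 7 (N): bond orders sum to 1 → 2 H
  atom 8 (O): bond orders sum to 2 → 0 H
  atom 14 (N): bond orders sum to 3 → 0 H
Lipinski HBD = 2.

2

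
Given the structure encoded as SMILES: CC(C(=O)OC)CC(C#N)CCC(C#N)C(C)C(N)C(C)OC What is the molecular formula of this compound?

C17H29N3O3

Walk through each heavy atom and fill implicit hydrogens from standard valence (C 4, N 3, O 2, S 2, halogen 1):
  atom 1: C, bond orders sum to 1 (valence 4) → 3 H
  atom 2: C, bond orders sum to 3 (valence 4) → 1 H
  atom 3: C, bond orders sum to 4 (valence 4) → 0 H
  atom 4: O, bond orders sum to 2 (valence 2) → 0 H
  atom 5: O, bond orders sum to 2 (valence 2) → 0 H
  atom 6: C, bond orders sum to 1 (valence 4) → 3 H
  atom 7: C, bond orders sum to 2 (valence 4) → 2 H
  atom 8: C, bond orders sum to 3 (valence 4) → 1 H
  atom 9: C, bond orders sum to 4 (valence 4) → 0 H
  atom 10: N, bond orders sum to 3 (valence 3) → 0 H
  atom 11: C, bond orders sum to 2 (valence 4) → 2 H
  atom 12: C, bond orders sum to 2 (valence 4) → 2 H
  atom 13: C, bond orders sum to 3 (valence 4) → 1 H
  atom 14: C, bond orders sum to 4 (valence 4) → 0 H
  atom 15: N, bond orders sum to 3 (valence 3) → 0 H
  atom 16: C, bond orders sum to 3 (valence 4) → 1 H
  atom 17: C, bond orders sum to 1 (valence 4) → 3 H
  atom 18: C, bond orders sum to 3 (valence 4) → 1 H
  atom 19: N, bond orders sum to 1 (valence 3) → 2 H
  atom 20: C, bond orders sum to 3 (valence 4) → 1 H
  atom 21: C, bond orders sum to 1 (valence 4) → 3 H
  atom 22: O, bond orders sum to 2 (valence 2) → 0 H
  atom 23: C, bond orders sum to 1 (valence 4) → 3 H
Totals → C:17, H:29, N:3, O:3.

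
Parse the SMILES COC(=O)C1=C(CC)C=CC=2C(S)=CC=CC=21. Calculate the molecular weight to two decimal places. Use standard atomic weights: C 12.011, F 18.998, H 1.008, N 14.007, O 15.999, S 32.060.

246.32 g/mol

First, the molecular formula is C14H14O2S (counting implicit H from valence).
  C: 14 × 12.011 = 168.154
  H: 14 × 1.008 = 14.112
  O: 2 × 15.999 = 31.998
  S: 1 × 32.060 = 32.060
Sum: 14×12.011 + 14×1.008 + 2×15.999 + 1×32.060 = 246.324 → 246.32 g/mol.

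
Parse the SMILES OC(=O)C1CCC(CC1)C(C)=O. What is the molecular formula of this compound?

C9H14O3

Walk through each heavy atom and fill implicit hydrogens from standard valence (C 4, N 3, O 2, S 2, halogen 1):
  atom 1: O, bond orders sum to 1 (valence 2) → 1 H
  atom 2: C, bond orders sum to 4 (valence 4) → 0 H
  atom 3: O, bond orders sum to 2 (valence 2) → 0 H
  atom 4: C, bond orders sum to 3 (valence 4) → 1 H
  atom 5: C, bond orders sum to 2 (valence 4) → 2 H
  atom 6: C, bond orders sum to 2 (valence 4) → 2 H
  atom 7: C, bond orders sum to 3 (valence 4) → 1 H
  atom 8: C, bond orders sum to 2 (valence 4) → 2 H
  atom 9: C, bond orders sum to 2 (valence 4) → 2 H
  atom 10: C, bond orders sum to 4 (valence 4) → 0 H
  atom 11: C, bond orders sum to 1 (valence 4) → 3 H
  atom 12: O, bond orders sum to 2 (valence 2) → 0 H
Totals → C:9, H:14, O:3.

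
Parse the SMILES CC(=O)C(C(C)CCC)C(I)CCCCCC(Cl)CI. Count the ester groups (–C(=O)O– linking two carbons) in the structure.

Scan the SMILES for the ester motif — none present.
Groups that are present: 1 ketone.

0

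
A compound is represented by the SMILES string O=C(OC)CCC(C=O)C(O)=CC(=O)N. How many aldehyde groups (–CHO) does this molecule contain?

1

The aldehyde motif appears at heavy-atom position 8 in the SMILES.
Other groups present: 1 alkene, 1 amide, 1 ester, 1 hydroxyl.
Aldehyde count: 1.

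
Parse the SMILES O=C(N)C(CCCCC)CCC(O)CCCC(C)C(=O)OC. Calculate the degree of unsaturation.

2

Molecular formula: C17H33NO4.
DoU = (2C + 2 + N − H − X) / 2, where X is the halogen count and O/S are ignored.
    = (2·17 + 2 + 1 − 33 − 0) / 2 = 4 / 2 = 2.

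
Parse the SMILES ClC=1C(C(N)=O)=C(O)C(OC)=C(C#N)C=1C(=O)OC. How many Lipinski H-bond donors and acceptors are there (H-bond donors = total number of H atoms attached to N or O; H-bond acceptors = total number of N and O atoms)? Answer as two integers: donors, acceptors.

Donors: find every N or O and count the H atoms it carries.
  atom 5 (N): bond orders sum to 1 → 2 H
  atom 6 (O): bond orders sum to 2 → 0 H
  atom 8 (O): bond orders sum to 1 → 1 H
  atom 10 (O): bond orders sum to 2 → 0 H
  atom 14 (N): bond orders sum to 3 → 0 H
  atom 17 (O): bond orders sum to 2 → 0 H
  atom 18 (O): bond orders sum to 2 → 0 H
Lipinski HBD = 3.
Acceptors: N atoms = 2, O atoms = 5 → HBA = 7.

3, 7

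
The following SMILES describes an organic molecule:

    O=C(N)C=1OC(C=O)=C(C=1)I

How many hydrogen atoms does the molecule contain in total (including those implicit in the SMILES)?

4

Walk through each heavy atom and fill implicit hydrogens from standard valence (C 4, N 3, O 2, S 2, halogen 1):
  atom 1: O, bond orders sum to 2 (valence 2) → 0 H
  atom 2: C, bond orders sum to 4 (valence 4) → 0 H
  atom 3: N, bond orders sum to 1 (valence 3) → 2 H
  atom 4: C, bond orders sum to 4 (valence 4) → 0 H
  atom 5: O, bond orders sum to 2 (valence 2) → 0 H
  atom 6: C, bond orders sum to 4 (valence 4) → 0 H
  atom 7: C, bond orders sum to 3 (valence 4) → 1 H
  atom 8: O, bond orders sum to 2 (valence 2) → 0 H
  atom 9: C, bond orders sum to 4 (valence 4) → 0 H
  atom 10: C, bond orders sum to 3 (valence 4) → 1 H
  atom 11: I (halogen, monovalent) → 0 H
Total hydrogens: 4.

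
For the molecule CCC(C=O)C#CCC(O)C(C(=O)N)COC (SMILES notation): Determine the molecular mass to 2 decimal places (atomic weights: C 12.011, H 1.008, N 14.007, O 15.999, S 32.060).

First, the molecular formula is C12H19NO4 (counting implicit H from valence).
  C: 12 × 12.011 = 144.132
  H: 19 × 1.008 = 19.152
  N: 1 × 14.007 = 14.007
  O: 4 × 15.999 = 63.996
Sum: 12×12.011 + 19×1.008 + 1×14.007 + 4×15.999 = 241.287 → 241.29 g/mol.

241.29 g/mol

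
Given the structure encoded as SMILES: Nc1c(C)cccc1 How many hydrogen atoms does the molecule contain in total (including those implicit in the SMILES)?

9

Walk through each heavy atom and fill implicit hydrogens from standard valence (C 4, N 3, O 2, S 2, halogen 1); for lowercase aromatic atoms, an aromatic c carries 1 H when it has two neighbours and 0 H with three, and aromatic n carries 0 H:
  atom 1: N, bond orders sum to 1 (valence 3) → 2 H
  atom 2: aromatic c, 3 neighbours → 0 H
  atom 3: aromatic c, 3 neighbours → 0 H
  atom 4: C, bond orders sum to 1 (valence 4) → 3 H
  atom 5: aromatic c, 2 neighbours → 1 H
  atom 6: aromatic c, 2 neighbours → 1 H
  atom 7: aromatic c, 2 neighbours → 1 H
  atom 8: aromatic c, 2 neighbours → 1 H
Total hydrogens: 9.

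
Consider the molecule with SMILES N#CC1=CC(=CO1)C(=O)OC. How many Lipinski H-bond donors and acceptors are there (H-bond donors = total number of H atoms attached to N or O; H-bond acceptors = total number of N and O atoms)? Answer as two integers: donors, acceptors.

Donors: find every N or O and count the H atoms it carries.
  atom 1 (N): bond orders sum to 3 → 0 H
  atom 7 (O): bond orders sum to 2 → 0 H
  atom 9 (O): bond orders sum to 2 → 0 H
  atom 10 (O): bond orders sum to 2 → 0 H
Lipinski HBD = 0.
Acceptors: N atoms = 1, O atoms = 3 → HBA = 4.

0, 4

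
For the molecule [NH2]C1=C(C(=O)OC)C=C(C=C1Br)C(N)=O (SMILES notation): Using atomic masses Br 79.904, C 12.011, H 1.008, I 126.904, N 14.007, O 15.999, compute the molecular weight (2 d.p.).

First, the molecular formula is C9H9BrN2O3 (counting implicit H from valence).
  Br: 1 × 79.904 = 79.904
  C: 9 × 12.011 = 108.099
  H: 9 × 1.008 = 9.072
  N: 2 × 14.007 = 28.014
  O: 3 × 15.999 = 47.997
Sum: 1×79.904 + 9×12.011 + 9×1.008 + 2×14.007 + 3×15.999 = 273.086 → 273.09 g/mol.

273.09 g/mol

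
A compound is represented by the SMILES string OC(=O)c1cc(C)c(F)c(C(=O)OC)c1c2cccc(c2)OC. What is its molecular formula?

C17H15FO5

Walk through each heavy atom and fill implicit hydrogens from standard valence (C 4, N 3, O 2, S 2, halogen 1); for lowercase aromatic atoms, an aromatic c carries 1 H when it has two neighbours and 0 H with three, and aromatic n carries 0 H:
  atom 1: O, bond orders sum to 1 (valence 2) → 1 H
  atom 2: C, bond orders sum to 4 (valence 4) → 0 H
  atom 3: O, bond orders sum to 2 (valence 2) → 0 H
  atom 4: aromatic c, 3 neighbours → 0 H
  atom 5: aromatic c, 2 neighbours → 1 H
  atom 6: aromatic c, 3 neighbours → 0 H
  atom 7: C, bond orders sum to 1 (valence 4) → 3 H
  atom 8: aromatic c, 3 neighbours → 0 H
  atom 9: F (halogen, monovalent) → 0 H
  atom 10: aromatic c, 3 neighbours → 0 H
  atom 11: C, bond orders sum to 4 (valence 4) → 0 H
  atom 12: O, bond orders sum to 2 (valence 2) → 0 H
  atom 13: O, bond orders sum to 2 (valence 2) → 0 H
  atom 14: C, bond orders sum to 1 (valence 4) → 3 H
  atom 15: aromatic c, 3 neighbours → 0 H
  atom 16: aromatic c, 3 neighbours → 0 H
  atom 17: aromatic c, 2 neighbours → 1 H
  atom 18: aromatic c, 2 neighbours → 1 H
  atom 19: aromatic c, 2 neighbours → 1 H
  atom 20: aromatic c, 3 neighbours → 0 H
  atom 21: aromatic c, 2 neighbours → 1 H
  atom 22: O, bond orders sum to 2 (valence 2) → 0 H
  atom 23: C, bond orders sum to 1 (valence 4) → 3 H
Totals → C:17, H:15, F:1, O:5.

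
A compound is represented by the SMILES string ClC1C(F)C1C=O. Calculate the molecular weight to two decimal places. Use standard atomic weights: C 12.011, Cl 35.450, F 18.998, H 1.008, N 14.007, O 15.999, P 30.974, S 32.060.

122.52 g/mol

First, the molecular formula is C4H4ClFO (counting implicit H from valence).
  C: 4 × 12.011 = 48.044
  Cl: 1 × 35.450 = 35.450
  F: 1 × 18.998 = 18.998
  H: 4 × 1.008 = 4.032
  O: 1 × 15.999 = 15.999
Sum: 4×12.011 + 1×35.450 + 1×18.998 + 4×1.008 + 1×15.999 = 122.523 → 122.52 g/mol.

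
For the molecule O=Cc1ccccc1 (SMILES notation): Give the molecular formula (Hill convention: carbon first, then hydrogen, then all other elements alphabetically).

C7H6O

Walk through each heavy atom and fill implicit hydrogens from standard valence (C 4, N 3, O 2, S 2, halogen 1); for lowercase aromatic atoms, an aromatic c carries 1 H when it has two neighbours and 0 H with three, and aromatic n carries 0 H:
  atom 1: O, bond orders sum to 2 (valence 2) → 0 H
  atom 2: C, bond orders sum to 3 (valence 4) → 1 H
  atom 3: aromatic c, 3 neighbours → 0 H
  atom 4: aromatic c, 2 neighbours → 1 H
  atom 5: aromatic c, 2 neighbours → 1 H
  atom 6: aromatic c, 2 neighbours → 1 H
  atom 7: aromatic c, 2 neighbours → 1 H
  atom 8: aromatic c, 2 neighbours → 1 H
Totals → C:7, H:6, O:1.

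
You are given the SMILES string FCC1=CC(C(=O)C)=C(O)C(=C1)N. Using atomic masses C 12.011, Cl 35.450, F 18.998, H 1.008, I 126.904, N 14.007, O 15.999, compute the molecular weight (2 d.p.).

First, the molecular formula is C9H10FNO2 (counting implicit H from valence).
  C: 9 × 12.011 = 108.099
  F: 1 × 18.998 = 18.998
  H: 10 × 1.008 = 10.080
  N: 1 × 14.007 = 14.007
  O: 2 × 15.999 = 31.998
Sum: 9×12.011 + 1×18.998 + 10×1.008 + 1×14.007 + 2×15.999 = 183.182 → 183.18 g/mol.

183.18 g/mol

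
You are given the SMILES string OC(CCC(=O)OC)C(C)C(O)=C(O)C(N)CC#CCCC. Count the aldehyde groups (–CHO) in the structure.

Scan the SMILES for the aldehyde motif — none present.
Groups that are present: 1 alkene, 1 alkyne, 1 ester, 3 hydroxyl, 1 primary amine.

0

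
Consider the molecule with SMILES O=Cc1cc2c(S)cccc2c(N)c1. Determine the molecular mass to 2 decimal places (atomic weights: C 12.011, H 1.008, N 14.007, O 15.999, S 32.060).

203.26 g/mol

First, the molecular formula is C11H9NOS (counting implicit H from valence).
  C: 11 × 12.011 = 132.121
  H: 9 × 1.008 = 9.072
  N: 1 × 14.007 = 14.007
  O: 1 × 15.999 = 15.999
  S: 1 × 32.060 = 32.060
Sum: 11×12.011 + 9×1.008 + 1×14.007 + 1×15.999 + 1×32.060 = 203.259 → 203.26 g/mol.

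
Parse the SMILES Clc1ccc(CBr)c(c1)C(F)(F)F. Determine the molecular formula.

C8H5BrClF3

Walk through each heavy atom and fill implicit hydrogens from standard valence (C 4, N 3, O 2, S 2, halogen 1); for lowercase aromatic atoms, an aromatic c carries 1 H when it has two neighbours and 0 H with three, and aromatic n carries 0 H:
  atom 1: Cl (halogen, monovalent) → 0 H
  atom 2: aromatic c, 3 neighbours → 0 H
  atom 3: aromatic c, 2 neighbours → 1 H
  atom 4: aromatic c, 2 neighbours → 1 H
  atom 5: aromatic c, 3 neighbours → 0 H
  atom 6: C, bond orders sum to 2 (valence 4) → 2 H
  atom 7: Br (halogen, monovalent) → 0 H
  atom 8: aromatic c, 3 neighbours → 0 H
  atom 9: aromatic c, 2 neighbours → 1 H
  atom 10: C, bond orders sum to 4 (valence 4) → 0 H
  atom 11: F (halogen, monovalent) → 0 H
  atom 12: F (halogen, monovalent) → 0 H
  atom 13: F (halogen, monovalent) → 0 H
Totals → C:8, H:5, Br:1, Cl:1, F:3.
In Hill order: C8H5BrClF3.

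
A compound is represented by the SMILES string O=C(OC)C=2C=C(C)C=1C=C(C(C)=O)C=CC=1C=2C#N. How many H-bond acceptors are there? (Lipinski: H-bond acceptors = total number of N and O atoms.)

4

N atoms: 1; O atoms: 3.
Lipinski HBA = 1 + 3 = 4.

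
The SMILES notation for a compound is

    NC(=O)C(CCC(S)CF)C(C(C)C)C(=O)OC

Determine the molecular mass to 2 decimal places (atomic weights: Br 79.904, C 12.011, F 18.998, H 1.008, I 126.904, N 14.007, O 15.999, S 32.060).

279.37 g/mol

First, the molecular formula is C12H22FNO3S (counting implicit H from valence).
  C: 12 × 12.011 = 144.132
  F: 1 × 18.998 = 18.998
  H: 22 × 1.008 = 22.176
  N: 1 × 14.007 = 14.007
  O: 3 × 15.999 = 47.997
  S: 1 × 32.060 = 32.060
Sum: 12×12.011 + 1×18.998 + 22×1.008 + 1×14.007 + 3×15.999 + 1×32.060 = 279.370 → 279.37 g/mol.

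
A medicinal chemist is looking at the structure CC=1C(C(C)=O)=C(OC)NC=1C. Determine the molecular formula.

C9H13NO2

Walk through each heavy atom and fill implicit hydrogens from standard valence (C 4, N 3, O 2, S 2, halogen 1):
  atom 1: C, bond orders sum to 1 (valence 4) → 3 H
  atom 2: C, bond orders sum to 4 (valence 4) → 0 H
  atom 3: C, bond orders sum to 4 (valence 4) → 0 H
  atom 4: C, bond orders sum to 4 (valence 4) → 0 H
  atom 5: C, bond orders sum to 1 (valence 4) → 3 H
  atom 6: O, bond orders sum to 2 (valence 2) → 0 H
  atom 7: C, bond orders sum to 4 (valence 4) → 0 H
  atom 8: O, bond orders sum to 2 (valence 2) → 0 H
  atom 9: C, bond orders sum to 1 (valence 4) → 3 H
  atom 10: N, bond orders sum to 2 (valence 3) → 1 H
  atom 11: C, bond orders sum to 4 (valence 4) → 0 H
  atom 12: C, bond orders sum to 1 (valence 4) → 3 H
Totals → C:9, H:13, N:1, O:2.
In Hill order: C9H13NO2.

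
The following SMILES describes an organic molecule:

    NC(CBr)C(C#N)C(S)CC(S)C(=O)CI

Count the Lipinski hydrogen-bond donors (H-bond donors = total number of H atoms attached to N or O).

Donors: find every N or O and count the H atoms it carries.
  atom 1 (N): bond orders sum to 1 → 2 H
  atom 7 (N): bond orders sum to 3 → 0 H
  atom 14 (O): bond orders sum to 2 → 0 H
Lipinski HBD = 2.

2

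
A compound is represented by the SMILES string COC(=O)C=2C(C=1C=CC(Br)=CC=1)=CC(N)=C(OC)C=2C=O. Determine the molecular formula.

Walk through each heavy atom and fill implicit hydrogens from standard valence (C 4, N 3, O 2, S 2, halogen 1):
  atom 1: C, bond orders sum to 1 (valence 4) → 3 H
  atom 2: O, bond orders sum to 2 (valence 2) → 0 H
  atom 3: C, bond orders sum to 4 (valence 4) → 0 H
  atom 4: O, bond orders sum to 2 (valence 2) → 0 H
  atom 5: C, bond orders sum to 4 (valence 4) → 0 H
  atom 6: C, bond orders sum to 4 (valence 4) → 0 H
  atom 7: C, bond orders sum to 4 (valence 4) → 0 H
  atom 8: C, bond orders sum to 3 (valence 4) → 1 H
  atom 9: C, bond orders sum to 3 (valence 4) → 1 H
  atom 10: C, bond orders sum to 4 (valence 4) → 0 H
  atom 11: Br (halogen, monovalent) → 0 H
  atom 12: C, bond orders sum to 3 (valence 4) → 1 H
  atom 13: C, bond orders sum to 3 (valence 4) → 1 H
  atom 14: C, bond orders sum to 3 (valence 4) → 1 H
  atom 15: C, bond orders sum to 4 (valence 4) → 0 H
  atom 16: N, bond orders sum to 1 (valence 3) → 2 H
  atom 17: C, bond orders sum to 4 (valence 4) → 0 H
  atom 18: O, bond orders sum to 2 (valence 2) → 0 H
  atom 19: C, bond orders sum to 1 (valence 4) → 3 H
  atom 20: C, bond orders sum to 4 (valence 4) → 0 H
  atom 21: C, bond orders sum to 3 (valence 4) → 1 H
  atom 22: O, bond orders sum to 2 (valence 2) → 0 H
Totals → C:16, H:14, Br:1, N:1, O:4.
In Hill order: C16H14BrNO4.

C16H14BrNO4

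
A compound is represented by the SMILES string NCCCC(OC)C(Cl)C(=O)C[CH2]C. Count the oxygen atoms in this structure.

2

Scan the SMILES for O atoms (remember two-letter symbols like Cl and Br are single atoms).
Oxygen count: 2.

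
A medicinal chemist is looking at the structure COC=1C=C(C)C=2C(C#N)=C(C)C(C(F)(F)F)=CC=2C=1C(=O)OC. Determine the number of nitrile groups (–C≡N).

1

The nitrile motif appears at heavy-atom position 9 in the SMILES.
Other groups present: 1 ester, 1 ether.
Nitrile count: 1.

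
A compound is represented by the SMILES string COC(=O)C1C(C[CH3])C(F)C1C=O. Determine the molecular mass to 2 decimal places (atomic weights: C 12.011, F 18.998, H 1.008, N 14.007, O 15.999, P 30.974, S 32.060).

First, the molecular formula is C9H13FO3 (counting implicit H from valence).
  C: 9 × 12.011 = 108.099
  F: 1 × 18.998 = 18.998
  H: 13 × 1.008 = 13.104
  O: 3 × 15.999 = 47.997
Sum: 9×12.011 + 1×18.998 + 13×1.008 + 3×15.999 = 188.198 → 188.20 g/mol.

188.20 g/mol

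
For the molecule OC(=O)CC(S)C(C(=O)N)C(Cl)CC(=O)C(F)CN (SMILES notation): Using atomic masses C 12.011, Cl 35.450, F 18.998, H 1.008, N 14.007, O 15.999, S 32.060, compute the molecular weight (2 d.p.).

First, the molecular formula is C10H16ClFN2O4S (counting implicit H from valence).
  C: 10 × 12.011 = 120.110
  Cl: 1 × 35.450 = 35.450
  F: 1 × 18.998 = 18.998
  H: 16 × 1.008 = 16.128
  N: 2 × 14.007 = 28.014
  O: 4 × 15.999 = 63.996
  S: 1 × 32.060 = 32.060
Sum: 10×12.011 + 1×35.450 + 1×18.998 + 16×1.008 + 2×14.007 + 4×15.999 + 1×32.060 = 314.756 → 314.76 g/mol.

314.76 g/mol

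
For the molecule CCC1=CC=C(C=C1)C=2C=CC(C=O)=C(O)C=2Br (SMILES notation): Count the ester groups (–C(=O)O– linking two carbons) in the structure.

0

Scan the SMILES for the ester motif — none present.
Groups that are present: 1 aldehyde, 1 hydroxyl.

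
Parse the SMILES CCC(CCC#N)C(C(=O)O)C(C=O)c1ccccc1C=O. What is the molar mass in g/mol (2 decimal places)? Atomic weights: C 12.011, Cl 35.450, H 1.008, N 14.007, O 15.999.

First, the molecular formula is C17H19NO4 (counting implicit H from valence).
  C: 17 × 12.011 = 204.187
  H: 19 × 1.008 = 19.152
  N: 1 × 14.007 = 14.007
  O: 4 × 15.999 = 63.996
Sum: 17×12.011 + 19×1.008 + 1×14.007 + 4×15.999 = 301.342 → 301.34 g/mol.

301.34 g/mol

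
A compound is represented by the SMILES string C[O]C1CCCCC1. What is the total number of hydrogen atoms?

14

Walk through each heavy atom and fill implicit hydrogens from standard valence (C 4, N 3, O 2, S 2, halogen 1):
  atom 1: C, bond orders sum to 1 (valence 4) → 3 H
  atom 2: O with explicit H count 0
  atom 3: C, bond orders sum to 3 (valence 4) → 1 H
  atom 4: C, bond orders sum to 2 (valence 4) → 2 H
  atom 5: C, bond orders sum to 2 (valence 4) → 2 H
  atom 6: C, bond orders sum to 2 (valence 4) → 2 H
  atom 7: C, bond orders sum to 2 (valence 4) → 2 H
  atom 8: C, bond orders sum to 2 (valence 4) → 2 H
Total hydrogens: 14.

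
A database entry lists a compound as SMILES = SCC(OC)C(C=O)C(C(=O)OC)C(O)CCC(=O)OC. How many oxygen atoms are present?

7

Scan the SMILES for O atoms (remember two-letter symbols like Cl and Br are single atoms).
Oxygen count: 7.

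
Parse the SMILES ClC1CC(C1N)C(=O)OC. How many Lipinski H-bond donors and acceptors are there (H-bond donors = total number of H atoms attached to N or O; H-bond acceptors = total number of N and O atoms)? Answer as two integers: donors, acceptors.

Donors: find every N or O and count the H atoms it carries.
  atom 6 (N): bond orders sum to 1 → 2 H
  atom 8 (O): bond orders sum to 2 → 0 H
  atom 9 (O): bond orders sum to 2 → 0 H
Lipinski HBD = 2.
Acceptors: N atoms = 1, O atoms = 2 → HBA = 3.

2, 3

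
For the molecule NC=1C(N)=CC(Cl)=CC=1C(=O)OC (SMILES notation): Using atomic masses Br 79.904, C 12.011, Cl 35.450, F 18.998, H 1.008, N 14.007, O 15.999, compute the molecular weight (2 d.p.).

200.62 g/mol

First, the molecular formula is C8H9ClN2O2 (counting implicit H from valence).
  C: 8 × 12.011 = 96.088
  Cl: 1 × 35.450 = 35.450
  H: 9 × 1.008 = 9.072
  N: 2 × 14.007 = 28.014
  O: 2 × 15.999 = 31.998
Sum: 8×12.011 + 1×35.450 + 9×1.008 + 2×14.007 + 2×15.999 = 200.622 → 200.62 g/mol.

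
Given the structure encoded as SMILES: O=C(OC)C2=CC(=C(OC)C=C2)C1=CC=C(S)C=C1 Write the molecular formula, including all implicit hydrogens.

Walk through each heavy atom and fill implicit hydrogens from standard valence (C 4, N 3, O 2, S 2, halogen 1):
  atom 1: O, bond orders sum to 2 (valence 2) → 0 H
  atom 2: C, bond orders sum to 4 (valence 4) → 0 H
  atom 3: O, bond orders sum to 2 (valence 2) → 0 H
  atom 4: C, bond orders sum to 1 (valence 4) → 3 H
  atom 5: C, bond orders sum to 4 (valence 4) → 0 H
  atom 6: C, bond orders sum to 3 (valence 4) → 1 H
  atom 7: C, bond orders sum to 4 (valence 4) → 0 H
  atom 8: C, bond orders sum to 4 (valence 4) → 0 H
  atom 9: O, bond orders sum to 2 (valence 2) → 0 H
  atom 10: C, bond orders sum to 1 (valence 4) → 3 H
  atom 11: C, bond orders sum to 3 (valence 4) → 1 H
  atom 12: C, bond orders sum to 3 (valence 4) → 1 H
  atom 13: C, bond orders sum to 4 (valence 4) → 0 H
  atom 14: C, bond orders sum to 3 (valence 4) → 1 H
  atom 15: C, bond orders sum to 3 (valence 4) → 1 H
  atom 16: C, bond orders sum to 4 (valence 4) → 0 H
  atom 17: S, bond orders sum to 1 (valence 2) → 1 H
  atom 18: C, bond orders sum to 3 (valence 4) → 1 H
  atom 19: C, bond orders sum to 3 (valence 4) → 1 H
Totals → C:15, H:14, O:3, S:1.

C15H14O3S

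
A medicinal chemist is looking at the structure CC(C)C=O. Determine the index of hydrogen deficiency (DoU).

1

Degree of unsaturation = (number of rings) + (number of π bonds).
Ring closures in the SMILES: 0.
π bonds: 1 double bond (each 1 DoU) → 1 DoU from unsaturation.
Total DoU = 0 + 1 = 1.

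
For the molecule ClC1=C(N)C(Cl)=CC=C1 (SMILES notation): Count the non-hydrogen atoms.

9

Every atom symbol written in the SMILES (organic subset) is one heavy atom; implicit H are not written.
Heavy atoms by element → C:6, Cl:2, N:1.
Total: 9.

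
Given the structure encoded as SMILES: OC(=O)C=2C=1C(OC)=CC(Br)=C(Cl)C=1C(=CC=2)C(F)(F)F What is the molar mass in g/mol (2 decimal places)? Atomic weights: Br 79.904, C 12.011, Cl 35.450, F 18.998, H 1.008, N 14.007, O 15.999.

First, the molecular formula is C13H7BrClF3O3 (counting implicit H from valence).
  Br: 1 × 79.904 = 79.904
  C: 13 × 12.011 = 156.143
  Cl: 1 × 35.450 = 35.450
  F: 3 × 18.998 = 56.994
  H: 7 × 1.008 = 7.056
  O: 3 × 15.999 = 47.997
Sum: 1×79.904 + 13×12.011 + 1×35.450 + 3×18.998 + 7×1.008 + 3×15.999 = 383.544 → 383.54 g/mol.

383.54 g/mol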